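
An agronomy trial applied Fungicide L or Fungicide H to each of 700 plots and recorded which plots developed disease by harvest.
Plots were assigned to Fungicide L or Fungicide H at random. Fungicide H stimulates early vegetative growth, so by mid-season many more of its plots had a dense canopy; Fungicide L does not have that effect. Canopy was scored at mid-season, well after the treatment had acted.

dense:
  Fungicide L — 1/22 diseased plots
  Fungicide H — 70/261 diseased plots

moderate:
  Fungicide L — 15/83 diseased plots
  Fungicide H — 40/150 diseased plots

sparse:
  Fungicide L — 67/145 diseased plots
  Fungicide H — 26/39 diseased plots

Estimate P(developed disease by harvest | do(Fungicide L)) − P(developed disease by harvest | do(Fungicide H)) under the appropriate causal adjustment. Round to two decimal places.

+0.03

Fungicide L is lower inside every mid-season canopy stratum but Fungicide H is lower in aggregate. Whether to stratify depends on how mid-season canopy relates to the fungicide.
Mid-season canopy is downstream of the fungicide. One should not condition on a consequence of treatment, so the overall rates are the right comparison.
The causal difference is the pooled difference: 0.332 − 0.302 = +0.030.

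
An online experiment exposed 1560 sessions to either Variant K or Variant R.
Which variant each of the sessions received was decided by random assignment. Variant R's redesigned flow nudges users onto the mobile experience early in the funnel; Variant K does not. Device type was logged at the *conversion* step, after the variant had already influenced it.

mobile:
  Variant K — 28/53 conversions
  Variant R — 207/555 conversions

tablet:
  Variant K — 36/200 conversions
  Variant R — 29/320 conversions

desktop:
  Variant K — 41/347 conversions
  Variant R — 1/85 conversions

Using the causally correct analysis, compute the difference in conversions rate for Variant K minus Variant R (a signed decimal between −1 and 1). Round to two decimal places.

Within every device type level Variant K has the higher rate, yet pooled Variant R does — Simpson's reversal.
Device type here is a post-treatment variable shaped by the variant; conditioning on it would introduce bias rather than remove it. The overall comparison is the causal one.
The causal difference is the pooled difference: 0.175 − 0.247 = -0.072.

-0.07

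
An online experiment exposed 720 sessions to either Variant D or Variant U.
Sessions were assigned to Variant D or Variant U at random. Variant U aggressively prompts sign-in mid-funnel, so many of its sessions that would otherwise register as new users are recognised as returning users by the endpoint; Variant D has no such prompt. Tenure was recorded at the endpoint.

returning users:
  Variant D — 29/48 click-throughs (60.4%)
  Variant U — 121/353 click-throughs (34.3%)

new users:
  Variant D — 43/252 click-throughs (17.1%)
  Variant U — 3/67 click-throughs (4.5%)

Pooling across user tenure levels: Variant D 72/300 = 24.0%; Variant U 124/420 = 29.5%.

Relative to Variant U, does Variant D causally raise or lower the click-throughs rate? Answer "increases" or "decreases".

User tenure is recorded after the variant and is itself shifted by it — it sits on the causal path from variant to outcome. Conditioning on a mediator would strip out part of the effect we want; the pooled comparison gives the total causal effect.
Pooled: Variant D 24.0% vs Variant U 29.5%; Variant U is higher overall.

decreases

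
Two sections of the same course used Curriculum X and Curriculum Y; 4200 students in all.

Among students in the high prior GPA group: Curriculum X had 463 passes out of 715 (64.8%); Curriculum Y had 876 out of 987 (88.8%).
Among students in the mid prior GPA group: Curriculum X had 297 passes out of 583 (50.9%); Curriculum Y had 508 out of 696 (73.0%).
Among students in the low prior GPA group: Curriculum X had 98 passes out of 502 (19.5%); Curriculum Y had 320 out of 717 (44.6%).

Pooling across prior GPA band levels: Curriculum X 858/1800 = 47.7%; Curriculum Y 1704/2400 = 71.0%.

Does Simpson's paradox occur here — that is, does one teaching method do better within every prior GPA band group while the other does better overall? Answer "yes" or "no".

no

Within each prior GPA band level (high prior GPA 64.8% vs 88.8%; mid prior GPA 50.9% vs 73.0%; low prior GPA 19.5% vs 44.6%), Curriculum Y has the higher rate every time. Pooled: 47.7% vs 71.0% — Curriculum Y has the higher rate overall. They agree.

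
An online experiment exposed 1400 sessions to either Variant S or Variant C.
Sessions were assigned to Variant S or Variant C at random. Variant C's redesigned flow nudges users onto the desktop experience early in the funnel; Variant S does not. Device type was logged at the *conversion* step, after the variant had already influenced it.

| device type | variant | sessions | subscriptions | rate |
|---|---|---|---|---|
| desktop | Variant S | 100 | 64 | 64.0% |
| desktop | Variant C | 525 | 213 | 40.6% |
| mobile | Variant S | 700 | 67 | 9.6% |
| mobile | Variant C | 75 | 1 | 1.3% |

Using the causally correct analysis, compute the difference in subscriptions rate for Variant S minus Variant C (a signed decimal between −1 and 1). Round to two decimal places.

Variant S is higher inside every device type stratum but Variant C is higher in aggregate. Whether to stratify depends on how device type relates to the variant.
Device type is downstream of the variant. One should not condition on a consequence of treatment, so the overall rates are the right comparison.
The causal difference is the pooled difference: 0.164 − 0.357 = -0.193.

-0.19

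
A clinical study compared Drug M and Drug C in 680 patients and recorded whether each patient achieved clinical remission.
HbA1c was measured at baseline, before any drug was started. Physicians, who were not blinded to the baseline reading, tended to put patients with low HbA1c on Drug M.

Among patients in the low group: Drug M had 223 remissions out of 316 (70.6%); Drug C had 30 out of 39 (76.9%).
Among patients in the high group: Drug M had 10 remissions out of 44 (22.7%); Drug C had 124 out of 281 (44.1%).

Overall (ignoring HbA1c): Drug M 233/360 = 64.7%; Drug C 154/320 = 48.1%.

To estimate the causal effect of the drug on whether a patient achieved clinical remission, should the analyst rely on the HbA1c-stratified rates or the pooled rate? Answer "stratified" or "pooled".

stratified

Since HbA1c is a pre-existing factor (not a product of the drug) and it affects the outcome on its own, it is a confounder. The stratified rates, not the pooled rate, identify the causal effect.
Within each level — low: 70.6% vs 76.9%; high: 22.7% vs 44.1% — Drug C is higher every time.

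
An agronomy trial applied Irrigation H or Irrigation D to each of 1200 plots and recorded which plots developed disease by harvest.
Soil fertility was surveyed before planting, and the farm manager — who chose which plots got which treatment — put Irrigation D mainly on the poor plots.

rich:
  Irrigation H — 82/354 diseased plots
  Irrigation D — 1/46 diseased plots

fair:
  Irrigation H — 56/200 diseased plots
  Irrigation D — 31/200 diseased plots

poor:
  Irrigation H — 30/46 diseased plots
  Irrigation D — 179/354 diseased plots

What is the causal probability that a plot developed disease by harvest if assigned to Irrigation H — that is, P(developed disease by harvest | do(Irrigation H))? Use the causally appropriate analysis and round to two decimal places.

0.39

Soil fertility satisfies the back-door criterion: it is not a descendant of the irrigation, and it blocks the spurious path from irrigation to outcome. Adjusting for it (i.e., using the within-soil fertility rates) gives the causal effect.
Standardising Irrigation H to the population soil fertility mix: 0.333·82/354 + 0.333·56/200 + 0.333·30/46 = 0.388.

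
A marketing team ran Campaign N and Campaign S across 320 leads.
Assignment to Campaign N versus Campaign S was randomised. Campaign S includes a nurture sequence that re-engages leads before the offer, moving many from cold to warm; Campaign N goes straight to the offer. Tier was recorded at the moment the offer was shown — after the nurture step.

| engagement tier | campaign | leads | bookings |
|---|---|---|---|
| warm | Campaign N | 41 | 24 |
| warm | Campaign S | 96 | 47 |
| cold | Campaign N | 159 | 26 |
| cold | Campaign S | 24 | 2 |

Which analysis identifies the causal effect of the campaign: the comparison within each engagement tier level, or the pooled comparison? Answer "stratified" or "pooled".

pooled

Within every engagement tier level Campaign N has the higher rate, yet pooled Campaign S does — Simpson's reversal.
The distribution of engagement tier is itself part of what the campaign does — it is an intermediate outcome. Holding it fixed would remove that part of the effect; the total effect is the pooled difference.
Pooled: Campaign N 25.0% vs Campaign S 40.8%; Campaign S is higher overall.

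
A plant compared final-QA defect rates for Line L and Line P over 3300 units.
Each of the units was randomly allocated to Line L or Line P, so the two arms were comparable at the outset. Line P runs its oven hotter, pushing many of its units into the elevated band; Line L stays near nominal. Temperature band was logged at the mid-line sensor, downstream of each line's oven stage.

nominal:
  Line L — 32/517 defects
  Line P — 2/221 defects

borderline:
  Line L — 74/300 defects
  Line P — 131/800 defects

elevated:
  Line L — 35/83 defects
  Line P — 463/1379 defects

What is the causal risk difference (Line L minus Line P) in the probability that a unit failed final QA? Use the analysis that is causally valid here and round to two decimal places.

-0.09

In-process temperature band lies on the pathway line → in-process temperature band → outcome, so adjusting for it blocks the indirect effect. For the total causal effect of line, use the unadjusted pooled rates.
The causal difference is the pooled difference: 0.157 − 0.248 = -0.092.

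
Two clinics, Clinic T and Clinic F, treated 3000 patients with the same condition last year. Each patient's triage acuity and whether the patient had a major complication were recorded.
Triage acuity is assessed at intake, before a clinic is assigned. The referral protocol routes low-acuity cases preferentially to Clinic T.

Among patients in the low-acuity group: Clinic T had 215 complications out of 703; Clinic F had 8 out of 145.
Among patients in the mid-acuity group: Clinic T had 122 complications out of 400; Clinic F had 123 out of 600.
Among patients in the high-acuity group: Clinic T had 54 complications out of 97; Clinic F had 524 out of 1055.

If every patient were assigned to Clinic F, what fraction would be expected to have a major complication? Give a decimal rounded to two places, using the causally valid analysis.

0.27

Nothing the clinic does changes triage acuity; the imbalance is an allocation artefact. With triage acuity also predicting the outcome, the pooled figure is confounded, and the within-stratum comparison is the causal one.
Standardising Clinic F to the population triage acuity mix: 0.283·8/145 + 0.333·123/600 + 0.384·524/1055 = 0.275.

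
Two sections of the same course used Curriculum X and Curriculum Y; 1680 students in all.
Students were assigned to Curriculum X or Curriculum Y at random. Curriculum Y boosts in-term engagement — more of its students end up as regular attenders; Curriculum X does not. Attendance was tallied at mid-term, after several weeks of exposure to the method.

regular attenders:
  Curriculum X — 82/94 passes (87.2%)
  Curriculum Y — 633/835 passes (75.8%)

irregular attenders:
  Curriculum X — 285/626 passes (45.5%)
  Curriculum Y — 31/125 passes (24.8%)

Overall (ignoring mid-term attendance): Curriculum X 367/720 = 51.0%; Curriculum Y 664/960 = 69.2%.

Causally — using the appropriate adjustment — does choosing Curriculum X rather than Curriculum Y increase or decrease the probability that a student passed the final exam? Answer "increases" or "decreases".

The mid-term attendance-specific comparison favours Curriculum X throughout, but the pooled figures favour Curriculum Y. The question is whether to condition on mid-term attendance.
The distribution of mid-term attendance is itself part of what the teaching method does — it is an intermediate outcome. Holding it fixed would remove that part of the effect; the total effect is the pooled difference.
Pooled: Curriculum X 51.0% vs Curriculum Y 69.2%; Curriculum Y is higher overall.

decreases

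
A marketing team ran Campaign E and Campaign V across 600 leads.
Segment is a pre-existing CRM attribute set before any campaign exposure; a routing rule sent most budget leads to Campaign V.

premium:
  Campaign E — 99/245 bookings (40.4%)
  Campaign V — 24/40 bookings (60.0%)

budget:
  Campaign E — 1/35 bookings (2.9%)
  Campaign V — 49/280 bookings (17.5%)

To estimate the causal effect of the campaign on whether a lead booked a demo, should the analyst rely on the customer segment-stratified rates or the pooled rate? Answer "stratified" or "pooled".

Since customer segment is a pre-existing factor (not a product of the campaign) and it affects the outcome on its own, it is a confounder. The stratified rates, not the pooled rate, identify the causal effect.
Within each level — premium: 40.4% vs 60.0%; budget: 2.9% vs 17.5% — Campaign V is higher every time.

stratified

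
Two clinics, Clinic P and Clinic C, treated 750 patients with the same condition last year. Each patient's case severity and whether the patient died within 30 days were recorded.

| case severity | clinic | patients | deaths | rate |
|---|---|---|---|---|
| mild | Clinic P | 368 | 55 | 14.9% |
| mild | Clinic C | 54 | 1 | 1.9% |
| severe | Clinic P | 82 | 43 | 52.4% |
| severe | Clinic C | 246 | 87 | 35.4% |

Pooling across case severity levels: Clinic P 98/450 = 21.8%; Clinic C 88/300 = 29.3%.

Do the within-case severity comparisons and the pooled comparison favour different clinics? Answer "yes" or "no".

Within each case severity level (mild 14.9% vs 1.9%; severe 52.4% vs 35.4%), Clinic C has the lower rate every time. Pooled: 21.8% vs 29.3% — Clinic P has the lower rate overall. The two comparisons disagree.

yes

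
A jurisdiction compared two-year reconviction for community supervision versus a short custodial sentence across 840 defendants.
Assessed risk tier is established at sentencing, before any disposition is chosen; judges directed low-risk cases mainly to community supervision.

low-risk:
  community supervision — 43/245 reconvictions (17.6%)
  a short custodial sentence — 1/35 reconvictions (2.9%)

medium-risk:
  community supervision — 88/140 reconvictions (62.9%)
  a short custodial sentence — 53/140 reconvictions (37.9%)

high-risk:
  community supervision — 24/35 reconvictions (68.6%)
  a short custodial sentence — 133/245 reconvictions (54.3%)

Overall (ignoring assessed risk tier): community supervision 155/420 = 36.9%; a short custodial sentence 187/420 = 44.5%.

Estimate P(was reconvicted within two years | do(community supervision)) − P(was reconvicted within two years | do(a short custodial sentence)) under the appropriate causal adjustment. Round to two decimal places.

+0.18

Here assessed risk tier is a common cause — it drives both which disposition a case falls under and the outcome. The crude comparison mixes populations; the stratum-specific rates are the causally relevant ones.
Adjusting over the population distribution of assessed risk tier: 0.333·(0.176−0.029) + 0.333·(0.629−0.379) + 0.333·(0.686−0.543) = +0.180.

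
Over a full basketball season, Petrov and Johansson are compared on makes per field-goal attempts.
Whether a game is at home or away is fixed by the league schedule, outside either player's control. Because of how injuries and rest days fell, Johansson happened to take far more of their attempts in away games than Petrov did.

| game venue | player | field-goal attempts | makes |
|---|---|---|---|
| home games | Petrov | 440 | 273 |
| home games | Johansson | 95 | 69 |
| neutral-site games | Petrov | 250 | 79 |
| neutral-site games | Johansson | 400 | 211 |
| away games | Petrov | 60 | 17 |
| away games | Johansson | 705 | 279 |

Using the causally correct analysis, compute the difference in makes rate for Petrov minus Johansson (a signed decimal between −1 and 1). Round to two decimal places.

Nothing the player does changes game venue; the imbalance is an allocation artefact. With game venue also predicting the outcome, the pooled figure is confounded, and the within-stratum comparison is the causal one.
Adjusting over the population distribution of game venue: 0.274·(0.620−0.726) + 0.333·(0.316−0.527) + 0.392·(0.283−0.396) = -0.144.

-0.14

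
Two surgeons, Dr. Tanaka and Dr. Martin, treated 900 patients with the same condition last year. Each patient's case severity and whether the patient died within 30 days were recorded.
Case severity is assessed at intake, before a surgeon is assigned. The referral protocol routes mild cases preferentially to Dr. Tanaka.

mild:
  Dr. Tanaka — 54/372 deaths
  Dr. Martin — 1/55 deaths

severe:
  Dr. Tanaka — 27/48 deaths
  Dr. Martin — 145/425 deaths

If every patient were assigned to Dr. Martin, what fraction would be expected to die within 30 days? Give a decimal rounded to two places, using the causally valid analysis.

0.19

Case severity satisfies the back-door criterion: it is not a descendant of the surgeon, and it blocks the spurious path from surgeon to outcome. Adjusting for it (i.e., using the within-case severity rates) gives the causal effect.
Standardising Dr. Martin to the population case severity mix: 0.474·1/55 + 0.526·145/425 = 0.188.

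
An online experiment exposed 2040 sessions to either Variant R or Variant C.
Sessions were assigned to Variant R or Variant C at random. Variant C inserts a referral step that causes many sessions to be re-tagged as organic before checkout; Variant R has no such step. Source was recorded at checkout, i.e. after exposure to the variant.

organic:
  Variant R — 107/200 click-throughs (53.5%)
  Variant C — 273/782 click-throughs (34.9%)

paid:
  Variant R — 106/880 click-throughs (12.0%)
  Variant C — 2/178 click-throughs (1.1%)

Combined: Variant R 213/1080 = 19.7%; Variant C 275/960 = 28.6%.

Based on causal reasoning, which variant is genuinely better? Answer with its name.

Variant C

The traffic source-specific comparison favours Variant R throughout, but the pooled figures favour Variant C. The question is whether to condition on traffic source.
Traffic source lies on the pathway variant → traffic source → outcome, so adjusting for it blocks the indirect effect. For the total causal effect of variant, use the unadjusted pooled rates.
Pooled: Variant R 19.7% vs Variant C 28.6%; Variant C is higher overall.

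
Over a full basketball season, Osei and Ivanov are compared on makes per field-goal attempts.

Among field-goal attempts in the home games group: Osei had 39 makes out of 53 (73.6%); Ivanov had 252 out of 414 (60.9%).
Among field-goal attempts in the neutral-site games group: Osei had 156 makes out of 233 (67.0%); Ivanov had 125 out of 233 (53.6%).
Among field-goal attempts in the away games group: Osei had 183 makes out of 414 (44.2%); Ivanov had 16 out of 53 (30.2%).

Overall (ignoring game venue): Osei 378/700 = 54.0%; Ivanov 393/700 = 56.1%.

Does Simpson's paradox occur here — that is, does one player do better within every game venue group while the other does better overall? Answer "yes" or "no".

yes

Within each game venue level (home games 73.6% vs 60.9%; neutral-site games 67.0% vs 53.6%; away games 44.2% vs 30.2%), Osei has the higher rate every time. Pooled: 54.0% vs 56.1% — Ivanov has the higher rate overall. The two comparisons disagree.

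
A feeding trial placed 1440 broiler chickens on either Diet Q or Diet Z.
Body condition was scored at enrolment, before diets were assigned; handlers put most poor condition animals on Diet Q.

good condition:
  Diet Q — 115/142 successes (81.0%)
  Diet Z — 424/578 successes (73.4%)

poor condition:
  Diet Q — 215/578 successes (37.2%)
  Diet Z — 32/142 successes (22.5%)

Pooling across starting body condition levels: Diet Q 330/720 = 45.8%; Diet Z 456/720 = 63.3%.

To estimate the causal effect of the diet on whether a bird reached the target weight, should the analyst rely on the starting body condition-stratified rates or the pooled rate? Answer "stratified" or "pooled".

stratified

Since starting body condition is a pre-existing factor (not a product of the diet) and it affects the outcome on its own, it is a confounder. The stratified rates, not the pooled rate, identify the causal effect.
Within each level — good condition: 81.0% vs 73.4%; poor condition: 37.2% vs 22.5% — Diet Q is higher every time.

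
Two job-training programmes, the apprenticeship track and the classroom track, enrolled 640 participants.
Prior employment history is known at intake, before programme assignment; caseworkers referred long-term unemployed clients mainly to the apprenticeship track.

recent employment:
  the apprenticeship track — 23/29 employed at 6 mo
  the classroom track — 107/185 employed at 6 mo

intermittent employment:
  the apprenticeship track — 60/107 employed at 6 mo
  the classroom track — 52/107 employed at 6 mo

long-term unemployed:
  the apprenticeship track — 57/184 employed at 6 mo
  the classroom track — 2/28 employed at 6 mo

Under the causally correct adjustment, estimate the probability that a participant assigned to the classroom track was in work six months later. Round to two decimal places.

0.38

Prior employment history is set before the programme has any effect — it is not caused by the programme — and it independently drives the outcome. That makes it a confounder, so the causal comparison is within prior employment history levels.
Standardising the classroom track to the population prior employment history mix: 0.334·107/185 + 0.334·52/107 + 0.331·2/28 = 0.380.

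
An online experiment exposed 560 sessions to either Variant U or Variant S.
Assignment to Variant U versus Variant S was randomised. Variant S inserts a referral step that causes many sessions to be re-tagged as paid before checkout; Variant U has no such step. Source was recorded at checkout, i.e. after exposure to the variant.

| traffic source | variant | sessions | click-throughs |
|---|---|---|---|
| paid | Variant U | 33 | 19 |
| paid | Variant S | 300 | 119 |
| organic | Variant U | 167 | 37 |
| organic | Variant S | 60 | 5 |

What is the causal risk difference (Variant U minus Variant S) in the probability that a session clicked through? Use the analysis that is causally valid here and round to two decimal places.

Stratifying would compare variants among sessions the variants themselves sorted into traffic source groups — a form of selection on an intermediate. The unconditioned pooled rates give the total causal effect.
The causal difference is the pooled difference: 0.280 − 0.344 = -0.064.

-0.06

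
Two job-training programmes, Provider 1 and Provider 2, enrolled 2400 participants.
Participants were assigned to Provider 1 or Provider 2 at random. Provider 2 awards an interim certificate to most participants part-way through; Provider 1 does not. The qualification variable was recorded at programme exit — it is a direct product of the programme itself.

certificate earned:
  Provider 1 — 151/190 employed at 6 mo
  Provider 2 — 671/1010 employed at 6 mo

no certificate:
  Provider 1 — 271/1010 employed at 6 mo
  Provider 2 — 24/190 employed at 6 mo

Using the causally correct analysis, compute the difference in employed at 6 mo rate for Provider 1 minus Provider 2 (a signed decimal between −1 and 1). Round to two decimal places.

Qualification attained during the programme is downstream of the programme. One should not condition on a consequence of treatment, so the overall rates are the right comparison.
The causal difference is the pooled difference: 0.352 − 0.579 = -0.228.

-0.23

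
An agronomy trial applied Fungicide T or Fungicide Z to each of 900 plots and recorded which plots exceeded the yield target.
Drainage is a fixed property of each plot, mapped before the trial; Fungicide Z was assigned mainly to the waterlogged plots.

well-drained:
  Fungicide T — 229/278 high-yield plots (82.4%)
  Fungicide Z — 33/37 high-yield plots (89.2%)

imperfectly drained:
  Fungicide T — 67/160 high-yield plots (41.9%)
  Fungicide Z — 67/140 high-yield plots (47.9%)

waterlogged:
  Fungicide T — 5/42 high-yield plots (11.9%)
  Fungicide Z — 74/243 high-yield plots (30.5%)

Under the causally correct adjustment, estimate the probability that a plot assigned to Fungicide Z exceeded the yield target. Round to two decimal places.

Nothing the fungicide does changes field drainage; the imbalance is an allocation artefact. With field drainage also predicting the outcome, the pooled figure is confounded, and the within-stratum comparison is the causal one.
Standardising Fungicide Z to the population field drainage mix: 0.350·33/37 + 0.333·67/140 + 0.317·74/243 = 0.568.

0.57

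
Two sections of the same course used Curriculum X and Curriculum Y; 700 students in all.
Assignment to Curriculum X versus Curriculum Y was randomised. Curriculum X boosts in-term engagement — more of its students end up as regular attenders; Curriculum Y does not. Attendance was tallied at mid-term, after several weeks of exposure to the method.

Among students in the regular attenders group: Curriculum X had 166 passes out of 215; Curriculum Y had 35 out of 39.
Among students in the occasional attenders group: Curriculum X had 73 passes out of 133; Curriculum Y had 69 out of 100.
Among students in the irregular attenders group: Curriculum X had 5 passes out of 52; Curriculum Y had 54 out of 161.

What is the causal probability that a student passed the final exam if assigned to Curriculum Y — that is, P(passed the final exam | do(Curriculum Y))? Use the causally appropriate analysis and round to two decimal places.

0.53

Within every mid-term attendance level Curriculum Y has the higher rate, yet pooled Curriculum X does — Simpson's reversal.
Mid-term attendance here is a post-treatment variable shaped by the teaching method; conditioning on it would introduce bias rather than remove it. The overall comparison is the causal one.
So P(outcome | do(Curriculum Y)) is just the pooled rate for Curriculum Y: 158/300 = 0.527.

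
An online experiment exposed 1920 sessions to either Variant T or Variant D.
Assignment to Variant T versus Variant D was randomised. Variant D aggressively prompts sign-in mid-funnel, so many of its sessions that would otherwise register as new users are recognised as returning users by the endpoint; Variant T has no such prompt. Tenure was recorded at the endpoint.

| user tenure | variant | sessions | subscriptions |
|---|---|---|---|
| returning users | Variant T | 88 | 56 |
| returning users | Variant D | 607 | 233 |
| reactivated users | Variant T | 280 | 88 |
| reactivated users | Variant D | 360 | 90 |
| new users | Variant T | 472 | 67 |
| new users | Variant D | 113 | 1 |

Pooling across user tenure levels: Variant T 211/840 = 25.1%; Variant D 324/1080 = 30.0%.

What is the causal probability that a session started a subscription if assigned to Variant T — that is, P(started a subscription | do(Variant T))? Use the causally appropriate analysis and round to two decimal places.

Stratifying would compare variants among sessions the variants themselves sorted into user tenure groups — a form of selection on an intermediate. The unconditioned pooled rates give the total causal effect.
So P(outcome | do(Variant T)) is just the pooled rate for Variant T: 211/840 = 0.251.

0.25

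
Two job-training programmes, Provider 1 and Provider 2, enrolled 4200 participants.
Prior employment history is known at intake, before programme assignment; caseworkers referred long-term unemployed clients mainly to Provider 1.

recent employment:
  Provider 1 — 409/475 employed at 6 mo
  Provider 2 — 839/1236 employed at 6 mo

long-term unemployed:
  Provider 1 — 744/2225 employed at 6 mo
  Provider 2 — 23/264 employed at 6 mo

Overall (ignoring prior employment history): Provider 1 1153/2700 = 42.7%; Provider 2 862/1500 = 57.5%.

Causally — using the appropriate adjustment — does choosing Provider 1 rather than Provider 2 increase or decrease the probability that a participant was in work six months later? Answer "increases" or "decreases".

increases

Since prior employment history is a pre-existing factor (not a product of the programme) and it affects the outcome on its own, it is a confounder. The stratified rates, not the pooled rate, identify the causal effect.
Within each level — recent employment: 86.1% vs 67.9%; long-term unemployed: 33.4% vs 8.7% — Provider 1 is higher every time.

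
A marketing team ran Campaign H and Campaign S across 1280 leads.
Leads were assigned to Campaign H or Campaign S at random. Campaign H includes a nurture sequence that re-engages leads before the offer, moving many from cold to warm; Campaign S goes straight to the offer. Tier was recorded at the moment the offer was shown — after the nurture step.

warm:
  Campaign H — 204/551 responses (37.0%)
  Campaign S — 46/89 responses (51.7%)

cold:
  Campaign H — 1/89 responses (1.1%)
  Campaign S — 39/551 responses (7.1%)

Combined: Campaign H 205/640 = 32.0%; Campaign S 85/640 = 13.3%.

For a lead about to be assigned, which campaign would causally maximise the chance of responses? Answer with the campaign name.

Campaign S is higher inside every engagement tier stratum but Campaign H is higher in aggregate. Whether to stratify depends on how engagement tier relates to the campaign.
The distribution of engagement tier is itself part of what the campaign does — it is an intermediate outcome. Holding it fixed would remove that part of the effect; the total effect is the pooled difference.
Pooled: Campaign H 32.0% vs Campaign S 13.3%; Campaign H is higher overall.

Campaign H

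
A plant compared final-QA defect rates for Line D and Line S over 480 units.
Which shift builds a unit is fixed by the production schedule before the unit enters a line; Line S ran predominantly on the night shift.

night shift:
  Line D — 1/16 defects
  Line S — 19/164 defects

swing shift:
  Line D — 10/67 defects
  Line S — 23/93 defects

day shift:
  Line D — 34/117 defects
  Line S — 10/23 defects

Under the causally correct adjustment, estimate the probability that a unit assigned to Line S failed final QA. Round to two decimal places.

Nothing the line does changes shift; the imbalance is an allocation artefact. With shift also predicting the outcome, the pooled figure is confounded, and the within-stratum comparison is the causal one.
Standardising Line S to the population shift mix: 0.375·19/164 + 0.333·23/93 + 0.292·10/23 = 0.253.

0.25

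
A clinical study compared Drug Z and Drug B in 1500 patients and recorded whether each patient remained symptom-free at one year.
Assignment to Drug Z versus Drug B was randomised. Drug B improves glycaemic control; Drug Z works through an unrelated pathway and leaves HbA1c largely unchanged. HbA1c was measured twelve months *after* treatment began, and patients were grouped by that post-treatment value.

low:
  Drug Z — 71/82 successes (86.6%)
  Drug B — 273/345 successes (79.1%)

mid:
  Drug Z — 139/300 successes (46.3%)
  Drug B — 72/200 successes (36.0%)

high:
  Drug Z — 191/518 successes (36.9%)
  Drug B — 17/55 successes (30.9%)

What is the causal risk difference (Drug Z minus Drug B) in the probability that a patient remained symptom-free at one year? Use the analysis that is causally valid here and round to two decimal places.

-0.16

Within every HbA1c level Drug Z has the higher rate, yet pooled Drug B does — Simpson's reversal.
Stratifying would compare drugs among patients the drugs themselves sorted into HbA1c groups — a form of selection on an intermediate. The unconditioned pooled rates give the total causal effect.
The causal difference is the pooled difference: 0.446 − 0.603 = -0.158.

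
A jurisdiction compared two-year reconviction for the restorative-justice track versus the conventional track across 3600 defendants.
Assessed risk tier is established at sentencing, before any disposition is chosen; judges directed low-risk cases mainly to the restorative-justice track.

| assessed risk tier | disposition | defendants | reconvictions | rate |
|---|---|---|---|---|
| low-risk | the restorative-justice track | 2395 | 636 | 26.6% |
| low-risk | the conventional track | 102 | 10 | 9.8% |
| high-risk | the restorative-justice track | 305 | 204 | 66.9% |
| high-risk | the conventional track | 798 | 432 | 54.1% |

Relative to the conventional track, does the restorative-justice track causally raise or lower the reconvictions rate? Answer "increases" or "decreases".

increases

Within every assessed risk tier level the conventional track has the lower rate, yet pooled the restorative-justice track does — Simpson's reversal.
Nothing the disposition does changes assessed risk tier; the imbalance is an allocation artefact. With assessed risk tier also predicting the outcome, the pooled figure is confounded, and the within-stratum comparison is the causal one.
Within each level — low-risk: 26.6% vs 9.8%; high-risk: 66.9% vs 54.1% — the conventional track is lower every time.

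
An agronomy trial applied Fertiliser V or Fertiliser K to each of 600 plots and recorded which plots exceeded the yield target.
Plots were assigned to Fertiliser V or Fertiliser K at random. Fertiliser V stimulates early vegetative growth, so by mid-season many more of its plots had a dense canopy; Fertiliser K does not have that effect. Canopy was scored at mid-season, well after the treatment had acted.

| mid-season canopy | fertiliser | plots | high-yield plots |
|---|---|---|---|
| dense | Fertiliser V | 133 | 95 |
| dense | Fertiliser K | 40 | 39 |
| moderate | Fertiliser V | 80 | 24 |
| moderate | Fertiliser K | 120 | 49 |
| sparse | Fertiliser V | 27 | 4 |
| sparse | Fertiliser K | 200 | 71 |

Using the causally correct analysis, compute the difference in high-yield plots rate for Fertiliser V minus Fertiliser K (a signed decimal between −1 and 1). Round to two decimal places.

+0.07

Mid-season canopy is recorded after the fertiliser and is itself shifted by it — it sits on the causal path from fertiliser to outcome. Conditioning on a mediator would strip out part of the effect we want; the pooled comparison gives the total causal effect.
The causal difference is the pooled difference: 0.512 − 0.442 = +0.071.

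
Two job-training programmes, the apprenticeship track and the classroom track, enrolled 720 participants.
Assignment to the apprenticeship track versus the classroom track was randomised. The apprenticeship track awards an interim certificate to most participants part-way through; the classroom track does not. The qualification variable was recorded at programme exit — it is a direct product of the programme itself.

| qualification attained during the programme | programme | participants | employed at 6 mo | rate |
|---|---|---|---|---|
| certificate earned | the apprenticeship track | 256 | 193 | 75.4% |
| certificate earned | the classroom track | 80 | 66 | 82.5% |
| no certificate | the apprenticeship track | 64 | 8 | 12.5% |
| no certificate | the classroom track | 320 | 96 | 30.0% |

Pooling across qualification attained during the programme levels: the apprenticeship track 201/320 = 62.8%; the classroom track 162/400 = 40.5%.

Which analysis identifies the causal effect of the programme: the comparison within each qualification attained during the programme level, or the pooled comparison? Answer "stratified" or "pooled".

Stratifying would compare programmes among participants the programmes themselves sorted into qualification attained during the programme groups — a form of selection on an intermediate. The unconditioned pooled rates give the total causal effect.
Pooled: the apprenticeship track 62.8% vs the classroom track 40.5%; the apprenticeship track is higher overall.

pooled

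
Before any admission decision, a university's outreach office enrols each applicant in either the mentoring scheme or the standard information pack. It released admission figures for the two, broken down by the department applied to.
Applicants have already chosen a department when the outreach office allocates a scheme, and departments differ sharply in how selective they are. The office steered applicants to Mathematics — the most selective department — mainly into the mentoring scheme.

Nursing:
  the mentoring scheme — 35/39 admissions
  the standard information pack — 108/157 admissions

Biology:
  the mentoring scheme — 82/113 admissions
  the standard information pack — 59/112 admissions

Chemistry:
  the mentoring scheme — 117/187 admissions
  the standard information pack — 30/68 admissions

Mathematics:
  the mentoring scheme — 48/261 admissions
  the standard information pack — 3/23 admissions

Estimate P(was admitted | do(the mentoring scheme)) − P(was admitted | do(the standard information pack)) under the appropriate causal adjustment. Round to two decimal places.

+0.15

Within every department level the mentoring scheme has the higher rate, yet pooled the standard information pack does — Simpson's reversal.
Here department is a common cause — it drives both which outreach scheme a case falls under and the outcome. The crude comparison mixes populations; the stratum-specific rates are the causally relevant ones.
Adjusting over the population distribution of department: 0.204·(0.897−0.688) + 0.234·(0.726−0.527) + 0.266·(0.626−0.441) + 0.296·(0.184−0.130) = +0.154.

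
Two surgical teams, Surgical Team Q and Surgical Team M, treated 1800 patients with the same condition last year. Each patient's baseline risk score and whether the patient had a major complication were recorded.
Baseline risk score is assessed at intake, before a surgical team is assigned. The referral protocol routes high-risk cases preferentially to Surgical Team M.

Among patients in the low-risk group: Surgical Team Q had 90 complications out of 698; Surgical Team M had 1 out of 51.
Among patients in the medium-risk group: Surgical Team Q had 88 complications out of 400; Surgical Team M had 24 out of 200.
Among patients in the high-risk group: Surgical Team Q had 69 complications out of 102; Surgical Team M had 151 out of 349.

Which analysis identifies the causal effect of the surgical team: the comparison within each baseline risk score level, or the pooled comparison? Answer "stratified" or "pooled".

stratified

The baseline risk score-specific comparison favours Surgical Team M throughout, but the pooled figures favour Surgical Team Q. The question is whether to condition on baseline risk score.
Nothing the surgical team does changes baseline risk score; the imbalance is an allocation artefact. With baseline risk score also predicting the outcome, the pooled figure is confounded, and the within-stratum comparison is the causal one.
Within each level — low-risk: 12.9% vs 2.0%; medium-risk: 22.0% vs 12.0%; high-risk: 67.6% vs 43.3% — Surgical Team M is lower every time.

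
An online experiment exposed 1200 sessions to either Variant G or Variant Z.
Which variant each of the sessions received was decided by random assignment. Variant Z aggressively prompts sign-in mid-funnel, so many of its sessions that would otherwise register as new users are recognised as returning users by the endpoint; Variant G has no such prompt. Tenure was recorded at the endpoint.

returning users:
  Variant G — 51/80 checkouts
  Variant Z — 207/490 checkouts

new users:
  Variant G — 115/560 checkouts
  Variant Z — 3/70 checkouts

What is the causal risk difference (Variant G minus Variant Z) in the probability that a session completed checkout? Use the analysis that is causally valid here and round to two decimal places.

-0.12

Within every user tenure level Variant G has the higher rate, yet pooled Variant Z does — Simpson's reversal.
User tenure is downstream of the variant. One should not condition on a consequence of treatment, so the overall rates are the right comparison.
The causal difference is the pooled difference: 0.259 − 0.375 = -0.116.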